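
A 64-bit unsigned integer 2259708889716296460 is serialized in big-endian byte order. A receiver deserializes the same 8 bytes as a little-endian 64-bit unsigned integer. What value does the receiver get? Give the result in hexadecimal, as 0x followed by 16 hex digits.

2259708889716296460 in 64-bit hexadecimal is 0x1F5C194343550B0C.
Stored big-endian, the bytes at ascending addresses are 1F 5C 19 43 43 55 0B 0C.
Read back as little-endian, the first byte is least significant, giving 0x0C0B554343195C1F.

0x0C0B554343195C1F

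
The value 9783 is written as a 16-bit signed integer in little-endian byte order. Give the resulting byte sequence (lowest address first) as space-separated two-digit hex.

37 26

9783 in hexadecimal, padded to 16 bits, is 0x2637.
Split into bytes (most-significant first): 26 37.
Little-endian: lowest address holds the least-significant byte.
So at ascending addresses the bytes are 37 26.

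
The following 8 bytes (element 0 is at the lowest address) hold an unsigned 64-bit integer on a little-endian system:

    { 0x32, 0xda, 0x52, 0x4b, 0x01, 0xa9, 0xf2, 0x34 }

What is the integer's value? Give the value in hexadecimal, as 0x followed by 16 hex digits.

Little-endian stores the least-significant byte at the lowest address.
Reassemble most-significant byte first: 34 F2 A9 01 4B 52 DA 32 → 0x34F2A9014B52DA32.

0x34F2A9014B52DA32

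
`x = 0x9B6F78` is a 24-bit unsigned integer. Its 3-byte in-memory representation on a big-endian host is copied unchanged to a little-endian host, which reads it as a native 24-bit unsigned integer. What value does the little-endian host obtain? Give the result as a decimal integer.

Stored big-endian, the bytes at ascending addresses are 9B 6F 78.
Read back as little-endian, the first byte is least significant, giving 0x786F9B.
0x786F9B = 7892891.

7892891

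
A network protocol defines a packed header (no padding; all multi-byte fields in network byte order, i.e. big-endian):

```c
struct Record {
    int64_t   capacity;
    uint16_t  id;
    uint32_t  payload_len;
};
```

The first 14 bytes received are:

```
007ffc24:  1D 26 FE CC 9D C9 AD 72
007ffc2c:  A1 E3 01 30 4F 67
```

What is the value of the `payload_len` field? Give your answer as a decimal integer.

`payload_len` follows `capacity` (8 B), `id` (2 B), so it starts at offset 8 + 2 = 10 and occupies 4 bytes.
Bytes at offsets 10..13: 01 30 4F 67.
In big-endian order the high byte comes first in memory.
The bytes are already most-significant first: 0x01304F67.
0x01304F67 = 19943271.

19943271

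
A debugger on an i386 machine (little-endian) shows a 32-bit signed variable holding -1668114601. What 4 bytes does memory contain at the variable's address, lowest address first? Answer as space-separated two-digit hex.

57 97 92 9C

Two's complement of -1668114601 in 32 bits: 1668114601 = 0x636D68A9; invert → 0x9C929756; add 1 → 0x9C929757.
Split into bytes (most-significant first): 9C 92 97 57.
Little-endian: lowest address holds the least-significant byte.
So at ascending addresses the bytes are 57 97 92 9C.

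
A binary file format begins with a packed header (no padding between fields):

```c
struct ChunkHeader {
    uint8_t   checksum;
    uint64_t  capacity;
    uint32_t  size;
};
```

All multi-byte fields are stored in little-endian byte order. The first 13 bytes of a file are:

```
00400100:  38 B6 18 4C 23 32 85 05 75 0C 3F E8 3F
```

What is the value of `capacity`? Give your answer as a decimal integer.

`capacity` follows `checksum` (1 byte), so it starts at byte offset 1 and occupies 8 bytes.
Bytes at offsets 1..8: B6 18 4C 23 32 85 05 75.
In little-endian order the low byte comes first in memory.
Reassemble most-significant byte first: 75 05 85 32 23 4C 18 B6 → 0x75058532234C18B6.
0x75058532234C18B6 = 8432292327708170422.

8432292327708170422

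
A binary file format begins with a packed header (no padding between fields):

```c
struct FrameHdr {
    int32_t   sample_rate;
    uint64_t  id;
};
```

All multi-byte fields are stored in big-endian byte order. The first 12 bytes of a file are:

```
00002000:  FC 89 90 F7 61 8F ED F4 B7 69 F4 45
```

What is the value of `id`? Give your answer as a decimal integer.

`id` follows `sample_rate` (4 bytes), so it starts at byte offset 4 and occupies 8 bytes.
Bytes at offsets 4..11: 61 8F ED F4 B7 69 F4 45.
Big-endian stores the most-significant byte at the lowest address.
The bytes are already most-significant first: 0x618FEDF4B769F445.
0x618FEDF4B769F445 = 7030099178653611077.

7030099178653611077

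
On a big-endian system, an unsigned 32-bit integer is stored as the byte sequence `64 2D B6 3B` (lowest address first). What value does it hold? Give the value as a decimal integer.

Big-endian: lowest address holds the most-significant byte.
The bytes are already most-significant first: 0x642DB63B.
0x642DB63B = 1680717371.

1680717371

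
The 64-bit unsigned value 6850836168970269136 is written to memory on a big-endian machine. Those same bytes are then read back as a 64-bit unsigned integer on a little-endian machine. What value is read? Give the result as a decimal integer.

15056059984985920351

6850836168970269136 in 64-bit hexadecimal is 0x5F130F32C9DEF1D0.
Stored big-endian, the bytes at ascending addresses are 5F 13 0F 32 C9 DE F1 D0.
Read back as little-endian, the first byte is least significant, giving 0xD0F1DEC9320F135F.
0xD0F1DEC9320F135F = 15056059984985920351.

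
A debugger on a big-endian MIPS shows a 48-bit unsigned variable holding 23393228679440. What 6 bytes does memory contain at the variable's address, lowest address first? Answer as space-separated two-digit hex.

23393228679440 in hexadecimal, padded to 48 bits, is 0x1546A915E910.
Split into bytes (most-significant first): 15 46 A9 15 E9 10.
Big-endian stores the most-significant byte at the lowest address.
So the memory order matches the most-significant-first order: 15 46 A9 15 E9 10.

15 46 A9 15 E9 10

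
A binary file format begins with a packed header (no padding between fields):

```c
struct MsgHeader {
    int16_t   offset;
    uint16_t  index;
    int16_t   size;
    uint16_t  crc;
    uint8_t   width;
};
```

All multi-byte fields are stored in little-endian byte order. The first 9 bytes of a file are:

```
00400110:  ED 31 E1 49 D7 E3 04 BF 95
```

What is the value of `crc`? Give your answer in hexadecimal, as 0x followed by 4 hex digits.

0xBF04

`crc` follows `offset` (2 B), `index` (2 B), `size` (2 B), so it starts at offset 2 + 2 + 2 = 6 and occupies 2 bytes.
Bytes at offsets 6..7: 04 BF.
Little-endian stores the least-significant byte at the lowest address.
Reassemble most-significant byte first: BF 04 → 0xBF04.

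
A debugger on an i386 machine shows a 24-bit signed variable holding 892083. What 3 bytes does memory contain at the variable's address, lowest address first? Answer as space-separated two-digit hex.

B3 9C 0D

892083 in hexadecimal, padded to 24 bits, is 0x0D9CB3.
Split into bytes (most-significant first): 0D 9C B3.
Little-endian stores the least-significant byte at the lowest address.
So at ascending addresses the bytes are B3 9C 0D.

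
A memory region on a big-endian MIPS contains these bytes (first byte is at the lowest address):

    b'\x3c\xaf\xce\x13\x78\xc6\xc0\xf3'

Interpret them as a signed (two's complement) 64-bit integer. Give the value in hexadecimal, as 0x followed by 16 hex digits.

0x3CAFCE1378C6C0F3

Big-endian: lowest address holds the most-significant byte.
The bytes are already most-significant first: 0x3CAFCE1378C6C0F3.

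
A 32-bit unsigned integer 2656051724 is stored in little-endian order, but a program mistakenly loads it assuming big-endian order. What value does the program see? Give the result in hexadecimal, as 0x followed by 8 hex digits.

0x0C22509E

2656051724 in 32-bit hexadecimal is 0x9E50220C.
Stored little-endian, the bytes at ascending addresses are 0C 22 50 9E.
Read back as big-endian, the last byte is least significant, giving 0x0C22509E.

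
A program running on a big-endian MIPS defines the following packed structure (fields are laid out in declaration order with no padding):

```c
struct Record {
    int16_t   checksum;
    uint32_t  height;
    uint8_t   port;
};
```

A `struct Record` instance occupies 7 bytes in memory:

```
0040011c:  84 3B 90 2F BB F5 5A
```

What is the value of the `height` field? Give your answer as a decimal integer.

`height` follows `checksum` (2 bytes), so it starts at byte offset 2 and occupies 4 bytes.
Bytes at offsets 2..5: 90 2F BB F5.
Big-endian stores the most-significant byte at the lowest address.
The bytes are already most-significant first: 0x902FBBF5.
0x902FBBF5 = 2419047413.

2419047413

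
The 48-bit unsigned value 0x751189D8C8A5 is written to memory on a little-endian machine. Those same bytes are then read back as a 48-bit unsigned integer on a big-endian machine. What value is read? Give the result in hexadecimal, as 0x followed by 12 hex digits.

Stored little-endian, the bytes at ascending addresses are A5 C8 D8 89 11 75.
Read back as big-endian, the last byte is least significant, giving 0xA5C8D8891175.

0xA5C8D8891175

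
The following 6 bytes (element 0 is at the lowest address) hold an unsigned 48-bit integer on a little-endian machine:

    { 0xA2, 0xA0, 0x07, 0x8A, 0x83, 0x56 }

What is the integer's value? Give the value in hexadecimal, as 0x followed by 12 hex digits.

0x56838A07A0A2

Little-endian stores the least-significant byte at the lowest address.
Reassemble most-significant byte first: 56 83 8A 07 A0 A2 → 0x56838A07A0A2.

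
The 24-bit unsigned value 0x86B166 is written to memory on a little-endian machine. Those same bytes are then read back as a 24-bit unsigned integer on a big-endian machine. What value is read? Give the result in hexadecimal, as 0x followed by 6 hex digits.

Stored little-endian, the bytes at ascending addresses are 66 B1 86.
Read back as big-endian, the last byte is least significant, giving 0x66B186.

0x66B186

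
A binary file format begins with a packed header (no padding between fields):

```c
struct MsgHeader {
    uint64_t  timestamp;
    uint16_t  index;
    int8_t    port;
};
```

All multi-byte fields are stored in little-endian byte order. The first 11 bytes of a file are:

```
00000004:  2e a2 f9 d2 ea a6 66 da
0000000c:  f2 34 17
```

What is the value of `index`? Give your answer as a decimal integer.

13554

`index` follows `timestamp` (8 bytes), so it starts at byte offset 8 and occupies 2 bytes.
Bytes at offsets 8..9: F2 34.
Little-endian: lowest address holds the least-significant byte.
Reassemble most-significant byte first: 34 F2 → 0x34F2.
0x34F2 = 13554.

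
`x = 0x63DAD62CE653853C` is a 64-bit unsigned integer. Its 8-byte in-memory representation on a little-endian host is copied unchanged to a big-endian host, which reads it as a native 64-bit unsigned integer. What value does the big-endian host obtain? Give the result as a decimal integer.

4360984062238055011

Stored little-endian, the bytes at ascending addresses are 3C 85 53 E6 2C D6 DA 63.
Read back as big-endian, the last byte is least significant, giving 0x3C8553E62CD6DA63.
0x3C8553E62CD6DA63 = 4360984062238055011.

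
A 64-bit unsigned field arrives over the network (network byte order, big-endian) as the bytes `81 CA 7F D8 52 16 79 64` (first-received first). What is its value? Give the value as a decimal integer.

9352428143255124324

Big-endian stores the most-significant byte at the lowest address.
The bytes are already most-significant first: 0x81CA7FD852167964.
0x81CA7FD852167964 = 9352428143255124324.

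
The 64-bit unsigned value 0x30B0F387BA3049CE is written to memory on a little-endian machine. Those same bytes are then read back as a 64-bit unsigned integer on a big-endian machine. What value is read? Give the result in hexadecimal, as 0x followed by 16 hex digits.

0xCE4930BA87F3B030

Stored little-endian, the bytes at ascending addresses are CE 49 30 BA 87 F3 B0 30.
Read back as big-endian, the last byte is least significant, giving 0xCE4930BA87F3B030.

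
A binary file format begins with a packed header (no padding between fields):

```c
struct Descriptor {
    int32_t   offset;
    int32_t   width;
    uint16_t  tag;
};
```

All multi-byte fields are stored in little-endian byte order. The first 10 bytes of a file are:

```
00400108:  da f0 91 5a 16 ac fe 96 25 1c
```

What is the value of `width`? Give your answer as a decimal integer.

-1761694698

`width` follows `offset` (4 bytes), so it starts at byte offset 4 and occupies 4 bytes.
Bytes at offsets 4..7: 16 AC FE 96.
In little-endian order the low byte comes first in memory.
Reassemble most-significant byte first: 96 FE AC 16 → 0x96FEAC16.
Top bit is set, so as a signed 32-bit value this is 0x96FEAC16 − 2^32 = -1761694698.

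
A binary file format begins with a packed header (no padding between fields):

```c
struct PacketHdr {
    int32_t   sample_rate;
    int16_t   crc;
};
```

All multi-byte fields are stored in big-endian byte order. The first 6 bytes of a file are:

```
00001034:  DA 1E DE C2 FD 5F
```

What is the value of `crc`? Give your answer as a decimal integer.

`crc` follows `sample_rate` (4 bytes), so it starts at byte offset 4 and occupies 2 bytes.
Bytes at offsets 4..5: FD 5F.
Big-endian stores the most-significant byte at the lowest address.
The bytes are already most-significant first: 0xFD5F.
Top bit is set, so as a signed 16-bit value this is 0xFD5F − 2^16 = -673.

-673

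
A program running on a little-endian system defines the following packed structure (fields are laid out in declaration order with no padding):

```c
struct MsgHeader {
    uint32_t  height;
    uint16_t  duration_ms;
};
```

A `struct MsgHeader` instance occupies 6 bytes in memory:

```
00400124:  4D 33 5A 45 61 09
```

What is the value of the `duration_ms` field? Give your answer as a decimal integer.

2401

`duration_ms` follows `height` (4 bytes), so it starts at byte offset 4 and occupies 2 bytes.
Bytes at offsets 4..5: 61 09.
In little-endian order the low byte comes first in memory.
Reassemble most-significant byte first: 09 61 → 0x0961.
0x0961 = 2401.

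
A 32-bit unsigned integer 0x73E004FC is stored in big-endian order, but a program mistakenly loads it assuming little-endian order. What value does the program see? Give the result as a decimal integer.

Stored big-endian, the bytes at ascending addresses are 73 E0 04 FC.
Read back as little-endian, the first byte is least significant, giving 0xFC04E073.
0xFC04E073 = 4228178035.

4228178035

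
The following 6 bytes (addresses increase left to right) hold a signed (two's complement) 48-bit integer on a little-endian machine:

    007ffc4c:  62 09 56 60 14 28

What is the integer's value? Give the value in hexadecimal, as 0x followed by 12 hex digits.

Little-endian stores the least-significant byte at the lowest address.
Reassemble most-significant byte first: 28 14 60 56 09 62 → 0x281460560962.

0x281460560962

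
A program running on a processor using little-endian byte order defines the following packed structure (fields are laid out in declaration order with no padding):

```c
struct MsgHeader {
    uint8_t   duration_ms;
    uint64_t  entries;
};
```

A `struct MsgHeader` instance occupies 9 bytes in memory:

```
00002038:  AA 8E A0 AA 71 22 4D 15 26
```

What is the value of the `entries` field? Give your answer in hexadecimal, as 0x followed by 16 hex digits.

`entries` follows `duration_ms` (1 byte), so it starts at byte offset 1 and occupies 8 bytes.
Bytes at offsets 1..8: 8E A0 AA 71 22 4D 15 26.
In little-endian order the low byte comes first in memory.
Reassemble most-significant byte first: 26 15 4D 22 71 AA A0 8E → 0x26154D2271AAA08E.

0x26154D2271AAA08E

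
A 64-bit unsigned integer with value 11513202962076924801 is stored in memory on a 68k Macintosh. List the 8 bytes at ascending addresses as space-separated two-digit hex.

9F C7 1D 18 2D 91 FB 81

11513202962076924801 in hexadecimal, padded to 64 bits, is 0x9FC71D182D91FB81.
Split into bytes (most-significant first): 9F C7 1D 18 2D 91 FB 81.
Big-endian stores the most-significant byte at the lowest address.
So the memory order matches the most-significant-first order: 9F C7 1D 18 2D 91 FB 81.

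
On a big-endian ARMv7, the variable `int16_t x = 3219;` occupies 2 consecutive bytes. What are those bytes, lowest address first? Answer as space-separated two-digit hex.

0C 93

3219 in hexadecimal, padded to 16 bits, is 0x0C93.
Split into bytes (most-significant first): 0C 93.
Big-endian: lowest address holds the most-significant byte.
So the memory order matches the most-significant-first order: 0C 93.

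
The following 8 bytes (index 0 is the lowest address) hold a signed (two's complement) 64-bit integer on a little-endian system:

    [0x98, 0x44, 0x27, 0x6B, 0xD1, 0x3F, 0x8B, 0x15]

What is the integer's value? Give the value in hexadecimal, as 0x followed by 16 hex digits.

In little-endian order the low byte comes first in memory.
Reassemble most-significant byte first: 15 8B 3F D1 6B 27 44 98 → 0x158B3FD16B274498.

0x158B3FD16B274498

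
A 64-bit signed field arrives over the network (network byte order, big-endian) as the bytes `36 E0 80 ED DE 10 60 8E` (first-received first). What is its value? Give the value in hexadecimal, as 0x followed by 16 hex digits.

0x36E080EDDE10608E

Big-endian: lowest address holds the most-significant byte.
The bytes are already most-significant first: 0x36E080EDDE10608E.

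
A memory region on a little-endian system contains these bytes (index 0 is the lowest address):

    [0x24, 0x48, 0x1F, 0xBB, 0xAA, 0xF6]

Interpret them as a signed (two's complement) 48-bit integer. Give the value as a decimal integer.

Little-endian: lowest address holds the least-significant byte.
Reassemble most-significant byte first: F6 AA BB 1F 48 24 → 0xF6AABB1F4824.
Top bit is set, so as a signed 48-bit value this is 0xF6AABB1F4824 − 2^48 = -10261832447964.

-10261832447964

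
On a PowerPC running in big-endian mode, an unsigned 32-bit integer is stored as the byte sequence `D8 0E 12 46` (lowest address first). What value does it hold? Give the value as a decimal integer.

Big-endian stores the most-significant byte at the lowest address.
The bytes are already most-significant first: 0xD80E1246.
0xD80E1246 = 3624800838.

3624800838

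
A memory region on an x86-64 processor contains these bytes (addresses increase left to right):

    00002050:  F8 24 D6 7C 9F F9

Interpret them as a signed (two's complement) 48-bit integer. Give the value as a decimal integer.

-7011587185416

Little-endian: lowest address holds the least-significant byte.
Reassemble most-significant byte first: F9 9F 7C D6 24 F8 → 0xF99F7CD624F8.
Top bit is set, so as a signed 48-bit value this is 0xF99F7CD624F8 − 2^48 = -7011587185416.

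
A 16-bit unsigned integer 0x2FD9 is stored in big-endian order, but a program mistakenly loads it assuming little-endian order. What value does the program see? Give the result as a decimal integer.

55599

Stored big-endian, the bytes at ascending addresses are 2F D9.
Read back as little-endian, the first byte is least significant, giving 0xD92F.
0xD92F = 55599.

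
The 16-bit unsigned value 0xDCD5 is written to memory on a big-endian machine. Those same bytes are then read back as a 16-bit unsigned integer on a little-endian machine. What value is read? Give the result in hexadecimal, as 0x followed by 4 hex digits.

0xD5DC

Stored big-endian, the bytes at ascending addresses are DC D5.
Read back as little-endian, the first byte is least significant, giving 0xD5DC.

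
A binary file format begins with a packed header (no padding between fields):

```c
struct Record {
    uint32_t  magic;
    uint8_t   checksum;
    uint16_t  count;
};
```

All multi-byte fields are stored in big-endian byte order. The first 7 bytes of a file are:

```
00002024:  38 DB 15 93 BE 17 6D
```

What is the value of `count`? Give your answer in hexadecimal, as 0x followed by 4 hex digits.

0x176D

`count` follows `magic` (4 B), `checksum` (1 B), so it starts at offset 4 + 1 = 5 and occupies 2 bytes.
Bytes at offsets 5..6: 17 6D.
Big-endian stores the most-significant byte at the lowest address.
The bytes are already most-significant first: 0x176D.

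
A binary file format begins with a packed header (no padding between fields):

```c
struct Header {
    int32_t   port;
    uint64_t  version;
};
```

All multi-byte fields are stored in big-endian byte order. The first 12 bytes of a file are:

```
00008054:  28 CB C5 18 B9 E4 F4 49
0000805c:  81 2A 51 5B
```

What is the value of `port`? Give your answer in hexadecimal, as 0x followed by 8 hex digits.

`port` is the first field, at byte offset 0, occupying 4 bytes.
Bytes at offsets 0..3: 28 CB C5 18.
Big-endian stores the most-significant byte at the lowest address.
The bytes are already most-significant first: 0x28CBC518.

0x28CBC518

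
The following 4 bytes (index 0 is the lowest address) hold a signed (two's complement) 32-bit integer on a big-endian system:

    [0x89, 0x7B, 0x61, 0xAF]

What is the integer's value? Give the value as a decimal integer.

Big-endian: lowest address holds the most-significant byte.
The bytes are already most-significant first: 0x897B61AF.
Top bit is set, so as a signed 32-bit value this is 0x897B61AF − 2^32 = -1988402769.

-1988402769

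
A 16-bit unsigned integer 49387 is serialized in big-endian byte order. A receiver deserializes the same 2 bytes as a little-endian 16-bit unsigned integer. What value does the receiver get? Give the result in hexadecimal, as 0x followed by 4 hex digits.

49387 in 16-bit hexadecimal is 0xC0EB.
Stored big-endian, the bytes at ascending addresses are C0 EB.
Read back as little-endian, the first byte is least significant, giving 0xEBC0.

0xEBC0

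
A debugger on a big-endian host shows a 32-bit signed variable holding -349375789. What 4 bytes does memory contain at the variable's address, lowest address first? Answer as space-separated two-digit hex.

EB 2C F2 D3

Two's complement of -349375789 in 32 bits: 349375789 = 0x14D30D2D; invert → 0xEB2CF2D2; add 1 → 0xEB2CF2D3.
Split into bytes (most-significant first): EB 2C F2 D3.
In big-endian order the high byte comes first in memory.
So the memory order matches the most-significant-first order: EB 2C F2 D3.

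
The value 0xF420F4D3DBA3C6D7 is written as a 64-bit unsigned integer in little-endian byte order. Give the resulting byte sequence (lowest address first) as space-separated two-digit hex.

Split into bytes (most-significant first): F4 20 F4 D3 DB A3 C6 D7.
Little-endian stores the least-significant byte at the lowest address.
So at ascending addresses the bytes are D7 C6 A3 DB D3 F4 20 F4.

D7 C6 A3 DB D3 F4 20 F4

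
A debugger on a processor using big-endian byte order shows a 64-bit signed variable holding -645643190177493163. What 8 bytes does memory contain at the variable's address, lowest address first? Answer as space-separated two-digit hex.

F7 0A 36 F0 75 D2 0F 55

Two's complement of -645643190177493163 in 64 bits: 645643190177493163 = 0x08F5C90F8A2DF0AB; invert → 0xF70A36F075D20F54; add 1 → 0xF70A36F075D20F55.
Split into bytes (most-significant first): F7 0A 36 F0 75 D2 0F 55.
Big-endian: lowest address holds the most-significant byte.
So the memory order matches the most-significant-first order: F7 0A 36 F0 75 D2 0F 55.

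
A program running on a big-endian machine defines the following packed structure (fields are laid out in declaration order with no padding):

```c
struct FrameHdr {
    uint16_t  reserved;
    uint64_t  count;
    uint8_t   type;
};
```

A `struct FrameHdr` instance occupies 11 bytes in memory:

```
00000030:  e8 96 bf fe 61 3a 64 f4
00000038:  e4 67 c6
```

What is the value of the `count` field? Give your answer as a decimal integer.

`count` follows `reserved` (2 bytes), so it starts at byte offset 2 and occupies 8 bytes.
Bytes at offsets 2..9: BF FE 61 3A 64 F4 E4 67.
Big-endian: lowest address holds the most-significant byte.
The bytes are already most-significant first: 0xBFFE613A64F4E467.
0xBFFE613A64F4E467 = 13834602008758510695.

13834602008758510695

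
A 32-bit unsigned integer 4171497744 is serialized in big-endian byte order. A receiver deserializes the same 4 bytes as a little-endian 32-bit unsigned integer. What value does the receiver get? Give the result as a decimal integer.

268543224

4171497744 in 32-bit hexadecimal is 0xF8A40110.
Stored big-endian, the bytes at ascending addresses are F8 A4 01 10.
Read back as little-endian, the first byte is least significant, giving 0x1001A4F8.
0x1001A4F8 = 268543224.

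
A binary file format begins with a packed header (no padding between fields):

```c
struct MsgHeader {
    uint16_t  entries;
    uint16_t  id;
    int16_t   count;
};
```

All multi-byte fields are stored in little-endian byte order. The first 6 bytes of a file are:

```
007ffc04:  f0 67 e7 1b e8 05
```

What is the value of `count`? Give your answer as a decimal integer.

`count` follows `entries` (2 B), `id` (2 B), so it starts at offset 2 + 2 = 4 and occupies 2 bytes.
Bytes at offsets 4..5: E8 05.
Little-endian stores the least-significant byte at the lowest address.
Reassemble most-significant byte first: 05 E8 → 0x05E8.
0x05E8 = 1512.

1512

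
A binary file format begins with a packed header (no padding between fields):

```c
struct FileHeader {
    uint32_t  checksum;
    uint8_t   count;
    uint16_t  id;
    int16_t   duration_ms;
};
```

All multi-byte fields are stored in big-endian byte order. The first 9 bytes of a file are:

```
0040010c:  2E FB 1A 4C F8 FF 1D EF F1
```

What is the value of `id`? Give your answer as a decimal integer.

`id` follows `checksum` (4 B), `count` (1 B), so it starts at offset 4 + 1 = 5 and occupies 2 bytes.
Bytes at offsets 5..6: FF 1D.
In big-endian order the high byte comes first in memory.
The bytes are already most-significant first: 0xFF1D.
0xFF1D = 65309.

65309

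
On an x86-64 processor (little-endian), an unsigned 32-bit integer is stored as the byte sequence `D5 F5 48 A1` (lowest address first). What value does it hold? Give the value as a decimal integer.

In little-endian order the low byte comes first in memory.
Reassemble most-significant byte first: A1 48 F5 D5 → 0xA148F5D5.
0xA148F5D5 = 2705913301.

2705913301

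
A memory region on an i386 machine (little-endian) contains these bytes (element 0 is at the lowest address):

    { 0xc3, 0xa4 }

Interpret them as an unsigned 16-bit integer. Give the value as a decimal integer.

42179

Little-endian: lowest address holds the least-significant byte.
Reassemble most-significant byte first: A4 C3 → 0xA4C3.
0xA4C3 = 42179.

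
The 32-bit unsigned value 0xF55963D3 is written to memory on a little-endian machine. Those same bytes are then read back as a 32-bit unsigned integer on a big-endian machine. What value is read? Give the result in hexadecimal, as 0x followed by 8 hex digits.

0xD36359F5

Stored little-endian, the bytes at ascending addresses are D3 63 59 F5.
Read back as big-endian, the last byte is least significant, giving 0xD36359F5.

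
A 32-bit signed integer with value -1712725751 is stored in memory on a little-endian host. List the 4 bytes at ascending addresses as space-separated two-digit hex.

09 E1 E9 99

Two's complement of -1712725751 in 32 bits: 1712725751 = 0x66161EF7; invert → 0x99E9E108; add 1 → 0x99E9E109.
Split into bytes (most-significant first): 99 E9 E1 09.
In little-endian order the low byte comes first in memory.
So at ascending addresses the bytes are 09 E1 E9 99.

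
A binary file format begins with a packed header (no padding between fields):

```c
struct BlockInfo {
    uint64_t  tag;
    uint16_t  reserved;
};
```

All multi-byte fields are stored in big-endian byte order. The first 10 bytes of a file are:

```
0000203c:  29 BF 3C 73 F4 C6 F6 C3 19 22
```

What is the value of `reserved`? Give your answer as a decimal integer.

6434

`reserved` follows `tag` (8 bytes), so it starts at byte offset 8 and occupies 2 bytes.
Bytes at offsets 8..9: 19 22.
In big-endian order the high byte comes first in memory.
The bytes are already most-significant first: 0x1922.
0x1922 = 6434.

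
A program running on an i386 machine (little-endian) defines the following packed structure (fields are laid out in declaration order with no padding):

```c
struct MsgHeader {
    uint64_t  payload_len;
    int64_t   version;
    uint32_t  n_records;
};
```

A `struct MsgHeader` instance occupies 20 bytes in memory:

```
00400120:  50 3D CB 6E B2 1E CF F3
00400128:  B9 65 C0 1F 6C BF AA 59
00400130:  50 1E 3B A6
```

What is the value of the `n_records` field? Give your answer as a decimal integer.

2788892240

`n_records` follows `payload_len` (8 B), `version` (8 B), so it starts at offset 8 + 8 = 16 and occupies 4 bytes.
Bytes at offsets 16..19: 50 1E 3B A6.
In little-endian order the low byte comes first in memory.
Reassemble most-significant byte first: A6 3B 1E 50 → 0xA63B1E50.
0xA63B1E50 = 2788892240.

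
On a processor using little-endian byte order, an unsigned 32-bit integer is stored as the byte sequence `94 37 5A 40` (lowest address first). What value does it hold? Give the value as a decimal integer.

Little-endian: lowest address holds the least-significant byte.
Reassemble most-significant byte first: 40 5A 37 94 → 0x405A3794.
0x405A3794 = 1079654292.

1079654292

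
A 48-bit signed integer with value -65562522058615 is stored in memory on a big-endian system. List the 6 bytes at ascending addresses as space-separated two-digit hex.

C4 5F 09 29 80 89

Two's complement of -65562522058615 in 48 bits: 65562522058615 = 0x3BA0F6D67F77; invert → 0xC45F09298088; add 1 → 0xC45F09298089.
Split into bytes (most-significant first): C4 5F 09 29 80 89.
Big-endian: lowest address holds the most-significant byte.
So the memory order matches the most-significant-first order: C4 5F 09 29 80 89.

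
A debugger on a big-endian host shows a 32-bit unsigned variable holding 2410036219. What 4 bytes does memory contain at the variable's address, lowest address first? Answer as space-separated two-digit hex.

8F A6 3B FB

2410036219 in hexadecimal, padded to 32 bits, is 0x8FA63BFB.
Split into bytes (most-significant first): 8F A6 3B FB.
Big-endian stores the most-significant byte at the lowest address.
So the memory order matches the most-significant-first order: 8F A6 3B FB.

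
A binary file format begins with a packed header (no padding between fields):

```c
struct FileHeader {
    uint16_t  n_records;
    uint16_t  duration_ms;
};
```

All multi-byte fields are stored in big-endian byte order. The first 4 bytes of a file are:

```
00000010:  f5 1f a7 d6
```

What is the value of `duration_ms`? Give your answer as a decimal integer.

`duration_ms` follows `n_records` (2 bytes), so it starts at byte offset 2 and occupies 2 bytes.
Bytes at offsets 2..3: A7 D6.
Big-endian: lowest address holds the most-significant byte.
The bytes are already most-significant first: 0xA7D6.
0xA7D6 = 42966.

42966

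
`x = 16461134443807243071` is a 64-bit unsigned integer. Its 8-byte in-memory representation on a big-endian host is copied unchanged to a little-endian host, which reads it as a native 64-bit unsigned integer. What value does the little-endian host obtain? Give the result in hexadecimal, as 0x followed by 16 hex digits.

16461134443807243071 in 64-bit hexadecimal is 0xE471B28FD313FB3F.
Stored big-endian, the bytes at ascending addresses are E4 71 B2 8F D3 13 FB 3F.
Read back as little-endian, the first byte is least significant, giving 0x3FFB13D38FB271E4.

0x3FFB13D38FB271E4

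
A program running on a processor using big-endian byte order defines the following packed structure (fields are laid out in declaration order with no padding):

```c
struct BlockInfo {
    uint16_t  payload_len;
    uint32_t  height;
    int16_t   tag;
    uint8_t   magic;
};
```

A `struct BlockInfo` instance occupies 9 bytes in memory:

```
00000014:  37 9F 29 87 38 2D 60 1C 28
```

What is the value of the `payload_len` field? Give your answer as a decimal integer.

14239

`payload_len` is the first field, at byte offset 0, occupying 2 bytes.
Bytes at offsets 0..1: 37 9F.
Big-endian: lowest address holds the most-significant byte.
The bytes are already most-significant first: 0x379F.
0x379F = 14239.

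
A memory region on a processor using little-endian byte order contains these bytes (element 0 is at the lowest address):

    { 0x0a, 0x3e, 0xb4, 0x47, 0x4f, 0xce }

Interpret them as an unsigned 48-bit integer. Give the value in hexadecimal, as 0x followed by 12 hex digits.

0xCE4F47B43E0A

Little-endian stores the least-significant byte at the lowest address.
Reassemble most-significant byte first: CE 4F 47 B4 3E 0A → 0xCE4F47B43E0A.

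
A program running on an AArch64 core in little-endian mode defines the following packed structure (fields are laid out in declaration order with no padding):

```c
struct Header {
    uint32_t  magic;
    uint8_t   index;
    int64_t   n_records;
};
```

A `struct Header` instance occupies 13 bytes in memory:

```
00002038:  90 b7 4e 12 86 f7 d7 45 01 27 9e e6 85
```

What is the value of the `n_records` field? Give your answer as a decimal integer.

`n_records` follows `magic` (4 B), `index` (1 B), so it starts at offset 4 + 1 = 5 and occupies 8 bytes.
Bytes at offsets 5..12: F7 D7 45 01 27 9E E6 85.
In little-endian order the low byte comes first in memory.
Reassemble most-significant byte first: 85 E6 9E 27 01 45 D7 F7 → 0x85E69E270145D7F7.
Top bit is set, so as a signed 64-bit value this is 0x85E69E270145D7F7 − 2^64 = -8798170931659417609.

-8798170931659417609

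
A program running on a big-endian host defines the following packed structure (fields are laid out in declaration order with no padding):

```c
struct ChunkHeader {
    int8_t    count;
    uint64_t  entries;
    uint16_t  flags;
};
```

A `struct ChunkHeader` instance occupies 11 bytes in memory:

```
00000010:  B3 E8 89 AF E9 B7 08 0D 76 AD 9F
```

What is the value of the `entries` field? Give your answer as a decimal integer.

`entries` follows `count` (1 byte), so it starts at byte offset 1 and occupies 8 bytes.
Bytes at offsets 1..8: E8 89 AF E9 B7 08 0D 76.
Big-endian stores the most-significant byte at the lowest address.
The bytes are already most-significant first: 0xE889AFE9B7080D76.
0xE889AFE9B7080D76 = 16756117306941640054.

16756117306941640054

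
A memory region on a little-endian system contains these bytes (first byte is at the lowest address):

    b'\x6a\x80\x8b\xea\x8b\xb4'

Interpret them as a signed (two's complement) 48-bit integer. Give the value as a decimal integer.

-82961948245910

Little-endian stores the least-significant byte at the lowest address.
Reassemble most-significant byte first: B4 8B EA 8B 80 6A → 0xB48BEA8B806A.
Top bit is set, so as a signed 48-bit value this is 0xB48BEA8B806A − 2^48 = -82961948245910.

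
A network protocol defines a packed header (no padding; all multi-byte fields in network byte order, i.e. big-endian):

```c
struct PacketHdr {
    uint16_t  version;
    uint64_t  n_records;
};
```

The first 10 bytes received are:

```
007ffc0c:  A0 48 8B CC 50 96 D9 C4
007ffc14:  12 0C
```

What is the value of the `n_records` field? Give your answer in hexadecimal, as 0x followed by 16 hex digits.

`n_records` follows `version` (2 bytes), so it starts at byte offset 2 and occupies 8 bytes.
Bytes at offsets 2..9: 8B CC 50 96 D9 C4 12 0C.
In big-endian order the high byte comes first in memory.
The bytes are already most-significant first: 0x8BCC5096D9C4120C.

0x8BCC5096D9C4120C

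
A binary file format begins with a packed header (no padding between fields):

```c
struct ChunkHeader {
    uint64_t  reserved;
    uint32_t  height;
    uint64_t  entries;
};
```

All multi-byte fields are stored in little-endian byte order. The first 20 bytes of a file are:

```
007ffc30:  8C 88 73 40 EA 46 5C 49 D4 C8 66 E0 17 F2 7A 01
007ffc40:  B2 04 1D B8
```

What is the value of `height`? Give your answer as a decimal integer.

`height` follows `reserved` (8 bytes), so it starts at byte offset 8 and occupies 4 bytes.
Bytes at offsets 8..11: D4 C8 66 E0.
Little-endian stores the least-significant byte at the lowest address.
Reassemble most-significant byte first: E0 66 C8 D4 → 0xE066C8D4.
0xE066C8D4 = 3764832468.

3764832468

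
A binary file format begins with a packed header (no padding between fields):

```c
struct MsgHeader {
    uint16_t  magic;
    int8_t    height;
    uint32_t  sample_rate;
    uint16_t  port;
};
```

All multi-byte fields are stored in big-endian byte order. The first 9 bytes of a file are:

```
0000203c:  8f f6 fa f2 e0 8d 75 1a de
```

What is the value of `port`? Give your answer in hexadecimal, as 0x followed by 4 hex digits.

0x1ADE

`port` follows `magic` (2 B), `height` (1 B), `sample_rate` (4 B), so it starts at offset 2 + 1 + 4 = 7 and occupies 2 bytes.
Bytes at offsets 7..8: 1A DE.
Big-endian stores the most-significant byte at the lowest address.
The bytes are already most-significant first: 0x1ADE.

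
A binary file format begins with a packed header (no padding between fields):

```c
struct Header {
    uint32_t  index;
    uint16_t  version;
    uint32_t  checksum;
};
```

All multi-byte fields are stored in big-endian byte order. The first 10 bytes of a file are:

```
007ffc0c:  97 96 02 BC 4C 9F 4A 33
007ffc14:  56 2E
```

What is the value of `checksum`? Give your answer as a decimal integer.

1244878382

`checksum` follows `index` (4 B), `version` (2 B), so it starts at offset 4 + 2 = 6 and occupies 4 bytes.
Bytes at offsets 6..9: 4A 33 56 2E.
Big-endian stores the most-significant byte at the lowest address.
The bytes are already most-significant first: 0x4A33562E.
0x4A33562E = 1244878382.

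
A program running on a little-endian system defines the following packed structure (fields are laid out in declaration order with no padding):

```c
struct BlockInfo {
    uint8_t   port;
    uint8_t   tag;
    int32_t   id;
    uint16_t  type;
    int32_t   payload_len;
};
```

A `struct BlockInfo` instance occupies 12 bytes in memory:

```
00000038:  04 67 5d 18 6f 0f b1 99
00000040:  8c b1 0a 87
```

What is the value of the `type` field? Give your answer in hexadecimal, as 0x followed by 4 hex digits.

`type` follows `port` (1 B), `tag` (1 B), `id` (4 B), so it starts at offset 1 + 1 + 4 = 6 and occupies 2 bytes.
Bytes at offsets 6..7: B1 99.
Little-endian stores the least-significant byte at the lowest address.
Reassemble most-significant byte first: 99 B1 → 0x99B1.

0x99B1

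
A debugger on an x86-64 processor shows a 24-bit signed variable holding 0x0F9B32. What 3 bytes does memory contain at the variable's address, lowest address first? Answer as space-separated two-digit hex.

32 9B 0F

Split into bytes (most-significant first): 0F 9B 32.
In little-endian order the low byte comes first in memory.
So at ascending addresses the bytes are 32 9B 0F.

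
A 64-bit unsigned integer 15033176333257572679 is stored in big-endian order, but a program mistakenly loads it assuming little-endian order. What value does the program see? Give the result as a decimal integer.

5152576286342947024

15033176333257572679 in 64-bit hexadecimal is 0xD0A09239D5A08147.
Stored big-endian, the bytes at ascending addresses are D0 A0 92 39 D5 A0 81 47.
Read back as little-endian, the first byte is least significant, giving 0x4781A0D53992A0D0.
0x4781A0D53992A0D0 = 5152576286342947024.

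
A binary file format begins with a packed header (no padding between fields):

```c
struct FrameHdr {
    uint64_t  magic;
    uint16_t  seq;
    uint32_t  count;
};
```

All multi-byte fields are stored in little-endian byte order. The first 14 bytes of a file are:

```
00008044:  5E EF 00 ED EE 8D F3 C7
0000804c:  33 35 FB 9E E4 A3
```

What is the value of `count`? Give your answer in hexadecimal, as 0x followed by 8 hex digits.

0xA3E49EFB

`count` follows `magic` (8 B), `seq` (2 B), so it starts at offset 8 + 2 = 10 and occupies 4 bytes.
Bytes at offsets 10..13: FB 9E E4 A3.
Little-endian: lowest address holds the least-significant byte.
Reassemble most-significant byte first: A3 E4 9E FB → 0xA3E49EFB.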